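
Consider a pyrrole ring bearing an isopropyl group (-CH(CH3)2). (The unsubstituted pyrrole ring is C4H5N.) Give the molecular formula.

Atom tally by fragment:
  pyrrole ring core → C:4 H:5 N:1
  (− 1 ring H displaced by substituents)
  + CH(CH3)2 → C:3 H:7
Element totals:
  C: 7
  H: 11
  N: 1

C7H11N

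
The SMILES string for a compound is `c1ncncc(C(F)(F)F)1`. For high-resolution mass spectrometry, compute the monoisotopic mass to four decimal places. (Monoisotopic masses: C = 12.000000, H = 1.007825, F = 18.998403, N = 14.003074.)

Atom tally by fragment:
  pyrimidine ring core → C:4 H:4 N:2
  (− 1 ring H displaced by substituents)
  + CF3 → C:1 F:3
Element totals:
  C: 5
  H: 3
  F: 3
  N: 2
Molecular formula: C5H3F3N2.
  M = 5(12.0) + 3(1.007825) + 3(18.998403) + 2(14.003074)
    = 60.000000 + 3.023475 + 56.995209 + 28.006148 = 148.024832

148.0248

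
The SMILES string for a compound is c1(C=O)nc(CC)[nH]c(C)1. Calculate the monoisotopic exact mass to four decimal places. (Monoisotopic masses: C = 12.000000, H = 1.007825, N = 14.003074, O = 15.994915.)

138.0793

Atom tally by fragment:
  imidazole ring core → C:3 H:4 N:2
  (− 3 ring H displaced by substituents)
  + CHO → C:1 H:1 O:1
  + C2H5 → C:2 H:5
  + CH3 → C:1 H:3
Element totals:
  C: 7
  H: 10
  N: 2
  O: 1
Molecular formula: C7H10N2O.
  M = 7(12.0) + 10(1.007825) + 2(14.003074) + 15.994915
    = 84.000000 + 10.078250 + 28.006148 + 15.994915 = 138.079313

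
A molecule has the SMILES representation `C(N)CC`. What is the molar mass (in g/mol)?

59.11 g/mol

Atom tally by fragment:
  H2NCH2 → C:1 H:4 N:1
  CH2 → C:1 H:2
  CH3 → C:1 H:3
Element totals:
  C: 3
  H: 9
  N: 1
Molecular formula: C3H9N.
  M = 3(12.011) + 9(1.008) + 14.007
    = 36.033 + 9.072 + 14.007 = 59.112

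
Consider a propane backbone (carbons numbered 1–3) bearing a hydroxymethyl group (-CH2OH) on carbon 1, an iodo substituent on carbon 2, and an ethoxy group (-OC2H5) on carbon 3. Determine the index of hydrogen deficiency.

0

Atom tally by fragment:
  HOCH2CH2 → C:2 H:5 O:1
  CH(I) → C:1 H:1 I:1
  CH2OC2H5 → C:3 H:7 O:1
Element totals:
  C: 6
  H: 13
  I: 1
  O: 2
Molecular formula: C6H13IO2.
DoU = (2C + 2 + N − H − X) / 2 = (2·6 + 2 + 0 − 13 − 1) / 2 = 0.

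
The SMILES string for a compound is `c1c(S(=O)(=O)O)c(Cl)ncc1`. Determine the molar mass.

Atom tally by fragment:
  pyridine ring core → C:5 H:5 N:1
  (− 2 ring H displaced by substituents)
  + SO3H → S:1 O:3 H:1
  + Cl → Cl:1
Element totals:
  C: 5
  H: 4
  Cl: 1
  N: 1
  O: 3
  S: 1
Molecular formula: C5H4ClNO3S.
  M = 5(12.011) + 4(1.008) + 35.45 + 14.007 + 3(15.999) + 32.06
    = 60.055 + 4.032 + 35.450 + 14.007 + 47.997 + 32.060 = 193.601

193.60 g/mol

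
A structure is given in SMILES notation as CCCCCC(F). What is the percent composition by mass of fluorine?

Atom tally by fragment:
  CH3 → C:1 H:3
  CH2 → C:1 H:2
  CH2 → C:1 H:2
  CH2 → C:1 H:2
  CH2 → C:1 H:2
  CH2F → C:1 H:2 F:1
Element totals:
  C: 6
  H: 13
  F: 1
Molecular formula: C6H13F.
Molar mass = 104.168 g/mol.
Mass from F: 1 × 18.998 = 18.998 g/mol.
%F = 18.998 / 104.168 × 100 = 18.24%.

18.24%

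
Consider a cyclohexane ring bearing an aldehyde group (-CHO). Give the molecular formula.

Atom tally by fragment:
  cyclohexane ring core → C:6 H:12
  (− 1 ring H displaced by substituents)
  + CHO → C:1 H:1 O:1
Element totals:
  C: 7
  H: 12
  O: 1

C7H12O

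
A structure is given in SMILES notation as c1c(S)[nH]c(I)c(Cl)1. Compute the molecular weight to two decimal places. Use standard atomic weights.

259.49 g/mol

Atom tally by fragment:
  pyrrole ring core → C:4 H:5 N:1
  (− 3 ring H displaced by substituents)
  + SH → S:1 H:1
  + I → I:1
  + Cl → Cl:1
Element totals:
  C: 4
  H: 3
  Cl: 1
  I: 1
  N: 1
  S: 1
Molecular formula: C4H3ClINS.
  M = 4(12.011) + 3(1.008) + 35.45 + 126.904 + 14.007 + 32.06
    = 48.044 + 3.024 + 35.450 + 126.904 + 14.007 + 32.060 = 259.489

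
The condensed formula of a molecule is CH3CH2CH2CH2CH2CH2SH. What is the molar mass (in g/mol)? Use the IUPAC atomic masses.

Element totals:
  C: 6
  H: 14
  S: 1
Molecular formula: C6H14S.
  M = 6(12.011) + 14(1.008) + 32.06
    = 72.066 + 14.112 + 32.060 = 118.238

118.24 g/mol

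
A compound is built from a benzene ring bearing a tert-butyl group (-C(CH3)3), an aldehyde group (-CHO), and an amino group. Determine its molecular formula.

C11H15NO

Atom tally by fragment:
  benzene ring core → C:6 H:6
  (− 3 ring H displaced by substituents)
  + C(CH3)3 → C:4 H:9
  + CHO → C:1 H:1 O:1
  + NH2 → N:1 H:2
Element totals:
  C: 11
  H: 15
  N: 1
  O: 1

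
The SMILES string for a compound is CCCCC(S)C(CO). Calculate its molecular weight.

Atom tally by fragment:
  CH3 → C:1 H:3
  CH2 → C:1 H:2
  CH2 → C:1 H:2
  CH2 → C:1 H:2
  CH(SH) → C:1 H:2 S:1
  CH2CH2OH → C:2 H:5 O:1
Element totals:
  C: 7
  H: 16
  O: 1
  S: 1
Molecular formula: C7H16OS.
  M = 7(12.011) + 16(1.008) + 15.999 + 32.06
    = 84.077 + 16.128 + 15.999 + 32.060 = 148.264

148.26 g/mol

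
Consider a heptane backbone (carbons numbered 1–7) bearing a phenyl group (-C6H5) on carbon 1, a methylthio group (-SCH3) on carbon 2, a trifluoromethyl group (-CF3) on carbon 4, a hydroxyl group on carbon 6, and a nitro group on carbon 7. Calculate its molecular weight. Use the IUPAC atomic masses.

351.38 g/mol

Atom tally by fragment:
  C6H5CH2 → C:7 H:7
  CH(SCH3) → C:2 H:4 S:1
  CH2 → C:1 H:2
  CH(CF3) → C:2 H:1 F:3
  CH2 → C:1 H:2
  CH(OH) → C:1 H:2 O:1
  CH2NO2 → C:1 H:2 N:1 O:2
Element totals:
  C: 15
  H: 20
  F: 3
  N: 1
  O: 3
  S: 1
Molecular formula: C15H20F3NO3S.
  M = 15(12.011) + 20(1.008) + 3(18.998) + 14.007 + 3(15.999) + 32.06
    = 180.165 + 20.160 + 56.994 + 14.007 + 47.997 + 32.060 = 351.383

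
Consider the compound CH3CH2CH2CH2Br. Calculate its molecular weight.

137.02 g/mol

Atom tally by fragment:
  CH3 → C:1 H:3
  CH2 → C:1 H:2
  CH2 → C:1 H:2
  CH2Br → C:1 H:2 Br:1
Element totals:
  C: 4
  H: 9
  Br: 1
Molecular formula: C4H9Br.
  M = 4(12.011) + 9(1.008) + 79.904
    = 48.044 + 9.072 + 79.904 = 137.020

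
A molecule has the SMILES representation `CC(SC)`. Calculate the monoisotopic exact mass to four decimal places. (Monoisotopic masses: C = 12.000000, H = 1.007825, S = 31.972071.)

Atom tally by fragment:
  CH3 → C:1 H:3
  CH2SCH3 → C:2 H:5 S:1
Element totals:
  C: 3
  H: 8
  S: 1
Molecular formula: C3H8S.
  M = 3(12.0) + 8(1.007825) + 31.972071
    = 36.000000 + 8.062600 + 31.972071 = 76.034671

76.0347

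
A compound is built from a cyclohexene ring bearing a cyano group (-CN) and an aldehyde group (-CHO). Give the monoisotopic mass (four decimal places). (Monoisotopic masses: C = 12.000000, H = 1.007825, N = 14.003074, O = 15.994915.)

Atom tally by fragment:
  cyclohexene ring core → C:6 H:10
  (− 2 ring H displaced by substituents)
  + CN → C:1 N:1
  + CHO → C:1 H:1 O:1
Element totals:
  C: 8
  H: 9
  N: 1
  O: 1
Molecular formula: C8H9NO.
  M = 8(12.0) + 9(1.007825) + 14.003074 + 15.994915
    = 96.000000 + 9.070425 + 14.003074 + 15.994915 = 135.068414

135.0684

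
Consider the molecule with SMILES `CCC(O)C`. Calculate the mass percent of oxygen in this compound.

21.58%

Atom tally by fragment:
  CH3 → C:1 H:3
  CH2 → C:1 H:2
  CH(OH) → C:1 H:2 O:1
  CH3 → C:1 H:3
Element totals:
  C: 4
  H: 10
  O: 1
Molecular formula: C4H10O.
Molar mass = 74.123 g/mol.
Mass from O: 1 × 15.999 = 15.999 g/mol.
%O = 15.999 / 74.123 × 100 = 21.58%.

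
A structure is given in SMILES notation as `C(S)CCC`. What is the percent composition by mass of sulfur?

35.55%

Atom tally by fragment:
  HSCH2 → C:1 H:3 S:1
  CH2 → C:1 H:2
  CH2 → C:1 H:2
  CH3 → C:1 H:3
Element totals:
  C: 4
  H: 10
  S: 1
Molecular formula: C4H10S.
Molar mass = 90.184 g/mol.
Mass from S: 1 × 32.06 = 32.060 g/mol.
%S = 32.060 / 90.184 × 100 = 35.55%.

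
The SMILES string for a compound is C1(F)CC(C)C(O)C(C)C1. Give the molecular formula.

C8H15FO

Atom tally by fragment:
  cyclohexane ring core → C:6 H:12
  (− 4 ring H displaced by substituents)
  + F → F:1
  + CH3 → C:1 H:3
  + OH → O:1 H:1
  + CH3 → C:1 H:3
Element totals:
  C: 8
  H: 15
  F: 1
  O: 1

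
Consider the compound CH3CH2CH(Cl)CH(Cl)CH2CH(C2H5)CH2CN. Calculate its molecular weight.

222.15 g/mol

Element totals:
  C: 10
  H: 17
  Cl: 2
  N: 1
Molecular formula: C10H17Cl2N.
  M = 10(12.011) + 17(1.008) + 2(35.45) + 14.007
    = 120.110 + 17.136 + 70.900 + 14.007 = 222.153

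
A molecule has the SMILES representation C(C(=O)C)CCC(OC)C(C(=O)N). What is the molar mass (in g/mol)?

187.24 g/mol

Atom tally by fragment:
  CH3COCH2 → C:3 H:5 O:1
  CH2 → C:1 H:2
  CH2 → C:1 H:2
  CH(OCH3) → C:2 H:4 O:1
  CH2CONH2 → C:2 H:4 O:1 N:1
Element totals:
  C: 9
  H: 17
  N: 1
  O: 3
Molecular formula: C9H17NO3.
  M = 9(12.011) + 17(1.008) + 14.007 + 3(15.999)
    = 108.099 + 17.136 + 14.007 + 47.997 = 187.239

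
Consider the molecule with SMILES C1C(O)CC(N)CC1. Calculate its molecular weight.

Atom tally by fragment:
  cyclohexane ring core → C:6 H:12
  (− 2 ring H displaced by substituents)
  + OH → O:1 H:1
  + NH2 → N:1 H:2
Element totals:
  C: 6
  H: 13
  N: 1
  O: 1
Molecular formula: C6H13NO.
  M = 6(12.011) + 13(1.008) + 14.007 + 15.999
    = 72.066 + 13.104 + 14.007 + 15.999 = 115.176

115.18 g/mol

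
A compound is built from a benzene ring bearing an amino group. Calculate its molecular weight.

93.13 g/mol

Atom tally by fragment:
  benzene ring core → C:6 H:6
  (− 1 ring H displaced by substituents)
  + NH2 → N:1 H:2
Element totals:
  C: 6
  H: 7
  N: 1
Molecular formula: C6H7N.
  M = 6(12.011) + 7(1.008) + 14.007
    = 72.066 + 7.056 + 14.007 = 93.129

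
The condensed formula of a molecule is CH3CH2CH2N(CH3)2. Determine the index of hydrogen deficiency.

0

Element totals:
  C: 5
  H: 13
  N: 1
Molecular formula: C5H13N.
DoU = (2C + 2 + N − H − X) / 2 = (2·5 + 2 + 1 − 13 − 0) / 2 = 0.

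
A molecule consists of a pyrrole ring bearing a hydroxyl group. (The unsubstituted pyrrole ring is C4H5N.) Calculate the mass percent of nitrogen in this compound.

Atom tally by fragment:
  pyrrole ring core → C:4 H:5 N:1
  (− 1 ring H displaced by substituents)
  + OH → O:1 H:1
Element totals:
  C: 4
  H: 5
  N: 1
  O: 1
Molecular formula: C4H5NO.
Molar mass = 83.090 g/mol.
Mass from N: 1 × 14.007 = 14.007 g/mol.
%N = 14.007 / 83.090 × 100 = 16.86%.

16.86%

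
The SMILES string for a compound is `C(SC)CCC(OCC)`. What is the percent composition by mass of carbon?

56.71%

Atom tally by fragment:
  CH3SCH2 → C:2 H:5 S:1
  CH2 → C:1 H:2
  CH2 → C:1 H:2
  CH2OC2H5 → C:3 H:7 O:1
Element totals:
  C: 7
  H: 16
  O: 1
  S: 1
Molecular formula: C7H16OS.
Molar mass = 148.264 g/mol.
Mass from C: 7 × 12.011 = 84.077 g/mol.
%C = 84.077 / 148.264 × 100 = 56.71%.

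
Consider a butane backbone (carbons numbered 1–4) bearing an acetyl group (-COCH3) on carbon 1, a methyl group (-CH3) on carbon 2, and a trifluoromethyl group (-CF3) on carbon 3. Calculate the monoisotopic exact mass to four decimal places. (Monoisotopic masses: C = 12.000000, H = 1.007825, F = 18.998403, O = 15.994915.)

Atom tally by fragment:
  CH3COCH2 → C:3 H:5 O:1
  CH(CH3) → C:2 H:4
  CH(CF3) → C:2 H:1 F:3
  CH3 → C:1 H:3
Element totals:
  C: 8
  H: 13
  F: 3
  O: 1
Molecular formula: C8H13F3O.
  M = 8(12.0) + 13(1.007825) + 3(18.998403) + 15.994915
    = 96.000000 + 13.101725 + 56.995209 + 15.994915 = 182.091849

182.0918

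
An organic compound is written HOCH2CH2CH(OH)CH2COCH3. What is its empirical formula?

C2H4O

Atom tally by fragment:
  HOCH2CH2 → C:2 H:5 O:1
  CH(OH) → C:1 H:2 O:1
  CH2COCH3 → C:3 H:5 O:1
Element totals:
  C: 6
  H: 12
  O: 3
Molecular formula: C6H12O3.
gcd of subscripts = 3; dividing each by 3:
  C: 6/3 = 2
  H: 12/3 = 4
  O: 3/3 = 1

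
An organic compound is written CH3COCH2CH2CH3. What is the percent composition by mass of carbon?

69.72%

Atom tally by fragment:
  CH3COCH2 → C:3 H:5 O:1
  CH2 → C:1 H:2
  CH3 → C:1 H:3
Element totals:
  C: 5
  H: 10
  O: 1
Molecular formula: C5H10O.
Molar mass = 86.134 g/mol.
Mass from C: 5 × 12.011 = 60.055 g/mol.
%C = 60.055 / 86.134 × 100 = 69.72%.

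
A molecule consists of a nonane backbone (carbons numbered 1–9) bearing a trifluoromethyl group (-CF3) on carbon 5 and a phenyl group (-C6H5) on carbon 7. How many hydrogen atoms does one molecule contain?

23

Atom tally by fragment:
  CH3 → C:1 H:3
  CH2 → C:1 H:2
  CH2 → C:1 H:2
  CH2 → C:1 H:2
  CH(CF3) → C:2 H:1 F:3
  CH2 → C:1 H:2
  CH(C6H5) → C:7 H:6
  CH2 → C:1 H:2
  CH3 → C:1 H:3
Element totals:
  C: 16
  H: 23
  F: 3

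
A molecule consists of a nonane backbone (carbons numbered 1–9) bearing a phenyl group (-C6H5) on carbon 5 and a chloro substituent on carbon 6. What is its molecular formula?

C15H23Cl

Atom tally by fragment:
  CH3 → C:1 H:3
  CH2 → C:1 H:2
  CH2 → C:1 H:2
  CH2 → C:1 H:2
  CH(C6H5) → C:7 H:6
  CH(Cl) → C:1 H:1 Cl:1
  CH2 → C:1 H:2
  CH2 → C:1 H:2
  CH3 → C:1 H:3
Element totals:
  C: 15
  H: 23
  Cl: 1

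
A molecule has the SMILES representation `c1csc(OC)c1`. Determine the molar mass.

Atom tally by fragment:
  thiophene ring core → C:4 H:4 S:1
  (− 1 ring H displaced by substituents)
  + OCH3 → C:1 H:3 O:1
Element totals:
  C: 5
  H: 6
  O: 1
  S: 1
Molecular formula: C5H6OS.
  M = 5(12.011) + 6(1.008) + 15.999 + 32.06
    = 60.055 + 6.048 + 15.999 + 32.060 = 114.162

114.16 g/mol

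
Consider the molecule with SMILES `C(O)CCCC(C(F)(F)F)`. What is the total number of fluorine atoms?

3

Atom tally by fragment:
  HOCH2 → C:1 H:3 O:1
  CH2 → C:1 H:2
  CH2 → C:1 H:2
  CH2 → C:1 H:2
  CH2CF3 → C:2 H:2 F:3
Element totals:
  C: 6
  H: 11
  F: 3
  O: 1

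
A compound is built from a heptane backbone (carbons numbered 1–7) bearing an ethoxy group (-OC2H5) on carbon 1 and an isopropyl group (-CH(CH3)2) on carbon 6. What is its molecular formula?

Atom tally by fragment:
  C2H5OCH2 → C:3 H:7 O:1
  CH2 → C:1 H:2
  CH2 → C:1 H:2
  CH2 → C:1 H:2
  CH2 → C:1 H:2
  CH(CH(CH3)2) → C:4 H:8
  CH3 → C:1 H:3
Element totals:
  C: 12
  H: 26
  O: 1

C12H26O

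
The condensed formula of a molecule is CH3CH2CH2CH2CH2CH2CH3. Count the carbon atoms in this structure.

Element totals:
  C: 7
  H: 16

7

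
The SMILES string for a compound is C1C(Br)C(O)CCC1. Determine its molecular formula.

C6H11BrO

Atom tally by fragment:
  cyclohexane ring core → C:6 H:12
  (− 2 ring H displaced by substituents)
  + Br → Br:1
  + OH → O:1 H:1
Element totals:
  C: 6
  H: 11
  Br: 1
  O: 1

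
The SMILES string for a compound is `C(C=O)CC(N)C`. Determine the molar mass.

Atom tally by fragment:
  OHCCH2 → C:2 H:3 O:1
  CH2 → C:1 H:2
  CH(NH2) → C:1 H:3 N:1
  CH3 → C:1 H:3
Element totals:
  C: 5
  H: 11
  N: 1
  O: 1
Molecular formula: C5H11NO.
  M = 5(12.011) + 11(1.008) + 14.007 + 15.999
    = 60.055 + 11.088 + 14.007 + 15.999 = 101.149

101.15 g/mol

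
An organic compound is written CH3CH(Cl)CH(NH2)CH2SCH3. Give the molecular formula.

Atom tally by fragment:
  CH3 → C:1 H:3
  CH(Cl) → C:1 H:1 Cl:1
  CH(NH2) → C:1 H:3 N:1
  CH2SCH3 → C:2 H:5 S:1
Element totals:
  C: 5
  H: 12
  Cl: 1
  N: 1
  S: 1

C5H12ClNS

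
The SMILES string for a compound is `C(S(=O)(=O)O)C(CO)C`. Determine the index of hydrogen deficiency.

Atom tally by fragment:
  HO3SCH2 → C:1 H:3 S:1 O:3
  CH(CH2OH) → C:2 H:4 O:1
  CH3 → C:1 H:3
Element totals:
  C: 4
  H: 10
  O: 4
  S: 1
Molecular formula: C4H10O4S.
DoU = (2C + 2 + N − H − X) / 2 = (2·4 + 2 + 0 − 10 − 0) / 2 = 0.

0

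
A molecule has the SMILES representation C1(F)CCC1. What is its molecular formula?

Atom tally by fragment:
  cyclobutane ring core → C:4 H:8
  (− 1 ring H displaced by substituents)
  + F → F:1
Element totals:
  C: 4
  H: 7
  F: 1

C4H7F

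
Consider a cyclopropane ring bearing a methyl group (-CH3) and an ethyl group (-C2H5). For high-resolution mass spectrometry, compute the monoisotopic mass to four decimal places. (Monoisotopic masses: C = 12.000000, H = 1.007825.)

84.0939

Atom tally by fragment:
  cyclopropane ring core → C:3 H:6
  (− 2 ring H displaced by substituents)
  + CH3 → C:1 H:3
  + C2H5 → C:2 H:5
Element totals:
  C: 6
  H: 12
Molecular formula: C6H12.
  M = 6(12.0) + 12(1.007825)
    = 72.000000 + 12.093900 = 84.093900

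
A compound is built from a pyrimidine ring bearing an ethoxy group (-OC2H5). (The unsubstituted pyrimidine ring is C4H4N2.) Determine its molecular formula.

Atom tally by fragment:
  pyrimidine ring core → C:4 H:4 N:2
  (− 1 ring H displaced by substituents)
  + OC2H5 → C:2 H:5 O:1
Element totals:
  C: 6
  H: 8
  N: 2
  O: 1

C6H8N2O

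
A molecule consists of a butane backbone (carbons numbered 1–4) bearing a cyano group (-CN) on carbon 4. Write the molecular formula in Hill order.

C5H9N

Atom tally by fragment:
  CH3 → C:1 H:3
  CH2 → C:1 H:2
  CH2 → C:1 H:2
  CH2CN → C:2 H:2 N:1
Element totals:
  C: 5
  H: 9
  N: 1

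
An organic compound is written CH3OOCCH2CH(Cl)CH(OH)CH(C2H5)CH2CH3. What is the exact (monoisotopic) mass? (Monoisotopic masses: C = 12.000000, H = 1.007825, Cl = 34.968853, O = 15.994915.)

Element totals:
  C: 10
  H: 19
  Cl: 1
  O: 3
Molecular formula: C10H19ClO3.
  M = 10(12.0) + 19(1.007825) + 34.968853 + 3(15.994915)
    = 120.000000 + 19.148675 + 34.968853 + 47.984745 = 222.102273

222.1023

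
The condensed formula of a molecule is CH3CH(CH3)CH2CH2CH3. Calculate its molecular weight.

Atom tally by fragment:
  CH3 → C:1 H:3
  CH(CH3) → C:2 H:4
  CH2 → C:1 H:2
  CH2 → C:1 H:2
  CH3 → C:1 H:3
Element totals:
  C: 6
  H: 14
Molecular formula: C6H14.
  M = 6(12.011) + 14(1.008)
    = 72.066 + 14.112 = 86.178

86.18 g/mol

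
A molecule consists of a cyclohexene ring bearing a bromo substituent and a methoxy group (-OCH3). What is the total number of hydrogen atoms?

11

Atom tally by fragment:
  cyclohexene ring core → C:6 H:10
  (− 2 ring H displaced by substituents)
  + Br → Br:1
  + OCH3 → C:1 H:3 O:1
Element totals:
  C: 7
  H: 11
  Br: 1
  O: 1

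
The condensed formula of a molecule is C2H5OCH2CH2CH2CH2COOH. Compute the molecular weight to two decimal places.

Atom tally by fragment:
  C2H5OCH2 → C:3 H:7 O:1
  CH2 → C:1 H:2
  CH2 → C:1 H:2
  CH2COOH → C:2 H:3 O:2
Element totals:
  C: 7
  H: 14
  O: 3
Molecular formula: C7H14O3.
  M = 7(12.011) + 14(1.008) + 3(15.999)
    = 84.077 + 14.112 + 47.997 = 146.186

146.19 g/mol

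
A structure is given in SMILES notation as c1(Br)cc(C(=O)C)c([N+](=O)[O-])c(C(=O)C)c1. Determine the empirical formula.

Atom tally by fragment:
  benzene ring core → C:6 H:6
  (− 4 ring H displaced by substituents)
  + Br → Br:1
  + COCH3 → C:2 H:3 O:1
  + NO2 → N:1 O:2
  + COCH3 → C:2 H:3 O:1
Element totals:
  C: 10
  H: 8
  Br: 1
  N: 1
  O: 4
Molecular formula: C10H8BrNO4.
gcd of subscripts (1, 10, 8, 1, 4) = 1, so the empirical formula equals the molecular formula.

C10H8BrNO4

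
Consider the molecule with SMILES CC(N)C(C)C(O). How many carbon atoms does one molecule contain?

Atom tally by fragment:
  CH3 → C:1 H:3
  CH(NH2) → C:1 H:3 N:1
  CH(CH3) → C:2 H:4
  CH2OH → C:1 H:3 O:1
Element totals:
  C: 5
  H: 13
  N: 1
  O: 1

5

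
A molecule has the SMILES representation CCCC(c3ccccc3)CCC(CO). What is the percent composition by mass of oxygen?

7.75%

Atom tally by fragment:
  CH3 → C:1 H:3
  CH2 → C:1 H:2
  CH2 → C:1 H:2
  CH(C6H5) → C:7 H:6
  CH2 → C:1 H:2
  CH2 → C:1 H:2
  CH2CH2OH → C:2 H:5 O:1
Element totals:
  C: 14
  H: 22
  O: 1
Molecular formula: C14H22O.
Molar mass = 206.329 g/mol.
Mass from O: 1 × 15.999 = 15.999 g/mol.
%O = 15.999 / 206.329 × 100 = 7.75%.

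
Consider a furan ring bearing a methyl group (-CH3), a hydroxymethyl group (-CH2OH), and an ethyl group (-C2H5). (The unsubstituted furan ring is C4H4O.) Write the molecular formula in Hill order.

C8H12O2

Atom tally by fragment:
  furan ring core → C:4 H:4 O:1
  (− 3 ring H displaced by substituents)
  + CH3 → C:1 H:3
  + CH2OH → C:1 H:3 O:1
  + C2H5 → C:2 H:5
Element totals:
  C: 8
  H: 12
  O: 2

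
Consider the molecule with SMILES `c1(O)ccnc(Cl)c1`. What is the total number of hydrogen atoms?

Atom tally by fragment:
  pyridine ring core → C:5 H:5 N:1
  (− 2 ring H displaced by substituents)
  + OH → O:1 H:1
  + Cl → Cl:1
Element totals:
  C: 5
  H: 4
  Cl: 1
  N: 1
  O: 1

4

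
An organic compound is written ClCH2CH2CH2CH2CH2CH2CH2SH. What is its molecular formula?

C7H15ClS

Element totals:
  C: 7
  H: 15
  Cl: 1
  S: 1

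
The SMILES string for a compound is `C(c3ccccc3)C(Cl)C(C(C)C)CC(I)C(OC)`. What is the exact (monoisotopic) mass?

394.0560

Atom tally by fragment:
  C6H5CH2 → C:7 H:7
  CH(Cl) → C:1 H:1 Cl:1
  CH(CH(CH3)2) → C:4 H:8
  CH2 → C:1 H:2
  CH(I) → C:1 H:1 I:1
  CH2OCH3 → C:2 H:5 O:1
Element totals:
  C: 16
  H: 24
  Cl: 1
  I: 1
  O: 1
Molecular formula: C16H24ClIO.
  M = 16(12.0) + 24(1.007825) + 34.968853 + 126.904472 + 15.994915
    = 192.000000 + 24.187800 + 34.968853 + 126.904472 + 15.994915 = 394.056040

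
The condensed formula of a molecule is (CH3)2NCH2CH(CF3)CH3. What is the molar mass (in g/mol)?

Atom tally by fragment:
  (CH3)2NCH2 → C:3 H:8 N:1
  CH(CF3) → C:2 H:1 F:3
  CH3 → C:1 H:3
Element totals:
  C: 6
  H: 12
  F: 3
  N: 1
Molecular formula: C6H12F3N.
  M = 6(12.011) + 12(1.008) + 3(18.998) + 14.007
    = 72.066 + 12.096 + 56.994 + 14.007 = 155.163

155.16 g/mol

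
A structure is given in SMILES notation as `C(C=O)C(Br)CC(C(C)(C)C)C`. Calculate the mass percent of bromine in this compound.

33.98%

Atom tally by fragment:
  OHCCH2 → C:2 H:3 O:1
  CH(Br) → C:1 H:1 Br:1
  CH2 → C:1 H:2
  CH(C(CH3)3) → C:5 H:10
  CH3 → C:1 H:3
Element totals:
  C: 10
  H: 19
  Br: 1
  O: 1
Molecular formula: C10H19BrO.
Molar mass = 235.165 g/mol.
Mass from Br: 1 × 79.904 = 79.904 g/mol.
%Br = 79.904 / 235.165 × 100 = 33.98%.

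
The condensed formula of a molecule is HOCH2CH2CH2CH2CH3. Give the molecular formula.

Atom tally by fragment:
  HOCH2CH2 → C:2 H:5 O:1
  CH2 → C:1 H:2
  CH2 → C:1 H:2
  CH3 → C:1 H:3
Element totals:
  C: 5
  H: 12
  O: 1

C5H12O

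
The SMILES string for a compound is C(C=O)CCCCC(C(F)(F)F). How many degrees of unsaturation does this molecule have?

1

Atom tally by fragment:
  OHCCH2 → C:2 H:3 O:1
  CH2 → C:1 H:2
  CH2 → C:1 H:2
  CH2 → C:1 H:2
  CH2 → C:1 H:2
  CH2CF3 → C:2 H:2 F:3
Element totals:
  C: 8
  H: 13
  F: 3
  O: 1
Molecular formula: C8H13F3O.
DoU = (2C + 2 + N − H − X) / 2 = (2·8 + 2 + 0 − 13 − 3) / 2 = 1.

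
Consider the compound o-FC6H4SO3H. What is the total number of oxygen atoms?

3

Atom tally by fragment:
  benzene ring core → C:6 H:6
  (− 2 ring H displaced by substituents)
  + F → F:1
  + SO3H → S:1 O:3 H:1
Element totals:
  C: 6
  H: 5
  F: 1
  O: 3
  S: 1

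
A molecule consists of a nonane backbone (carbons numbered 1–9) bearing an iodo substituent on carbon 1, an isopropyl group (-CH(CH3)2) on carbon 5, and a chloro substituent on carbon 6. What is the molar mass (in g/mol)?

Atom tally by fragment:
  ICH2 → C:1 H:2 I:1
  CH2 → C:1 H:2
  CH2 → C:1 H:2
  CH2 → C:1 H:2
  CH(CH(CH3)2) → C:4 H:8
  CH(Cl) → C:1 H:1 Cl:1
  CH2 → C:1 H:2
  CH2 → C:1 H:2
  CH3 → C:1 H:3
Element totals:
  C: 12
  H: 24
  Cl: 1
  I: 1
Molecular formula: C12H24ClI.
  M = 12(12.011) + 24(1.008) + 35.45 + 126.904
    = 144.132 + 24.192 + 35.450 + 126.904 = 330.678

330.68 g/mol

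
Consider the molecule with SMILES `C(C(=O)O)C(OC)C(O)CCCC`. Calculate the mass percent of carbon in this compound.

56.82%

Atom tally by fragment:
  HOOCCH2 → C:2 H:3 O:2
  CH(OCH3) → C:2 H:4 O:1
  CH(OH) → C:1 H:2 O:1
  CH2 → C:1 H:2
  CH2 → C:1 H:2
  CH2 → C:1 H:2
  CH3 → C:1 H:3
Element totals:
  C: 9
  H: 18
  O: 4
Molecular formula: C9H18O4.
Molar mass = 190.239 g/mol.
Mass from C: 9 × 12.011 = 108.099 g/mol.
%C = 108.099 / 190.239 × 100 = 56.82%.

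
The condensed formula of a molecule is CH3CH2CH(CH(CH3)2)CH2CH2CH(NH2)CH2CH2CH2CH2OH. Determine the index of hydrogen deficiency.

0

Atom tally by fragment:
  CH3 → C:1 H:3
  CH2 → C:1 H:2
  CH(CH(CH3)2) → C:4 H:8
  CH2 → C:1 H:2
  CH2 → C:1 H:2
  CH(NH2) → C:1 H:3 N:1
  CH2 → C:1 H:2
  CH2 → C:1 H:2
  CH2CH2OH → C:2 H:5 O:1
Element totals:
  C: 13
  H: 29
  N: 1
  O: 1
Molecular formula: C13H29NO.
DoU = (2C + 2 + N − H − X) / 2 = (2·13 + 2 + 1 − 29 − 0) / 2 = 0.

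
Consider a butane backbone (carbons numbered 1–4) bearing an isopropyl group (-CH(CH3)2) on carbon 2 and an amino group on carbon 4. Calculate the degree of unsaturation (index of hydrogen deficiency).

0

Atom tally by fragment:
  CH3 → C:1 H:3
  CH(CH(CH3)2) → C:4 H:8
  CH2 → C:1 H:2
  CH2NH2 → C:1 H:4 N:1
Element totals:
  C: 7
  H: 17
  N: 1
Molecular formula: C7H17N.
DoU = (2C + 2 + N − H − X) / 2 = (2·7 + 2 + 1 − 17 − 0) / 2 = 0.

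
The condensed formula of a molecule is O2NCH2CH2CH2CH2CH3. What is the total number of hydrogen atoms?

Atom tally by fragment:
  O2NCH2 → C:1 H:2 N:1 O:2
  CH2 → C:1 H:2
  CH2 → C:1 H:2
  CH2 → C:1 H:2
  CH3 → C:1 H:3
Element totals:
  C: 5
  H: 11
  N: 1
  O: 2

11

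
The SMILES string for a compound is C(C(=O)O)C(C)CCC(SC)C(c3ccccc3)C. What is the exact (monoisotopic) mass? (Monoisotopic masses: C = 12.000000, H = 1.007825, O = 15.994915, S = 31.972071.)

280.1497

Atom tally by fragment:
  HOOCCH2 → C:2 H:3 O:2
  CH(CH3) → C:2 H:4
  CH2 → C:1 H:2
  CH2 → C:1 H:2
  CH(SCH3) → C:2 H:4 S:1
  CH(C6H5) → C:7 H:6
  CH3 → C:1 H:3
Element totals:
  C: 16
  H: 24
  O: 2
  S: 1
Molecular formula: C16H24O2S.
  M = 16(12.0) + 24(1.007825) + 2(15.994915) + 31.972071
    = 192.000000 + 24.187800 + 31.989830 + 31.972071 = 280.149701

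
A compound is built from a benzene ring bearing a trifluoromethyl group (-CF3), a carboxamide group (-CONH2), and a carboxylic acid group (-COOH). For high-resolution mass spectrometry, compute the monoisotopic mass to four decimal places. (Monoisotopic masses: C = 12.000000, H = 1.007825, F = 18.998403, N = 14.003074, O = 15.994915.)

Atom tally by fragment:
  benzene ring core → C:6 H:6
  (− 3 ring H displaced by substituents)
  + CF3 → C:1 F:3
  + CONH2 → C:1 H:2 O:1 N:1
  + COOH → C:1 H:1 O:2
Element totals:
  C: 9
  H: 6
  F: 3
  N: 1
  O: 3
Molecular formula: C9H6F3NO3.
  M = 9(12.0) + 6(1.007825) + 3(18.998403) + 14.003074 + 3(15.994915)
    = 108.000000 + 6.046950 + 56.995209 + 14.003074 + 47.984745 = 233.029978

233.0300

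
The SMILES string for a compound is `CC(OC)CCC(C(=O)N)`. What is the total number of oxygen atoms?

Atom tally by fragment:
  CH3 → C:1 H:3
  CH(OCH3) → C:2 H:4 O:1
  CH2 → C:1 H:2
  CH2 → C:1 H:2
  CH2CONH2 → C:2 H:4 O:1 N:1
Element totals:
  C: 7
  H: 15
  N: 1
  O: 2

2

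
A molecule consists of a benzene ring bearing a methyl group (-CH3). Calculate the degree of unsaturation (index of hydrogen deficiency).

Atom tally by fragment:
  benzene ring core → C:6 H:6
  (− 1 ring H displaced by substituents)
  + CH3 → C:1 H:3
Element totals:
  C: 7
  H: 8
Molecular formula: C7H8.
DoU = (2C + 2 + N − H − X) / 2 = (2·7 + 2 + 0 − 8 − 0) / 2 = 4.

4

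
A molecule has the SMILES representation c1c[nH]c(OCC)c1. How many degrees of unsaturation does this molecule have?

3

Atom tally by fragment:
  pyrrole ring core → C:4 H:5 N:1
  (− 1 ring H displaced by substituents)
  + OC2H5 → C:2 H:5 O:1
Element totals:
  C: 6
  H: 9
  N: 1
  O: 1
Molecular formula: C6H9NO.
DoU = (2C + 2 + N − H − X) / 2 = (2·6 + 2 + 1 − 9 − 0) / 2 = 3.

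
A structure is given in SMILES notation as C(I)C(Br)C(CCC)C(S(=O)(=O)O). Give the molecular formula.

Atom tally by fragment:
  ICH2 → C:1 H:2 I:1
  CH(Br) → C:1 H:1 Br:1
  CH(CH2CH2CH3) → C:4 H:8
  CH2SO3H → C:1 H:3 S:1 O:3
Element totals:
  C: 7
  H: 14
  Br: 1
  I: 1
  O: 3
  S: 1

C7H14BrIO3S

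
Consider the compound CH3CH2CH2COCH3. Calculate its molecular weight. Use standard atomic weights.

Element totals:
  C: 5
  H: 10
  O: 1
Molecular formula: C5H10O.
  M = 5(12.011) + 10(1.008) + 15.999
    = 60.055 + 10.080 + 15.999 = 86.134

86.13 g/mol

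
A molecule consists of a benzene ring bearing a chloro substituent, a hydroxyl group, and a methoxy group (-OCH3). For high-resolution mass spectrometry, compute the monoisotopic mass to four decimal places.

Atom tally by fragment:
  benzene ring core → C:6 H:6
  (− 3 ring H displaced by substituents)
  + Cl → Cl:1
  + OH → O:1 H:1
  + OCH3 → C:1 H:3 O:1
Element totals:
  C: 7
  H: 7
  Cl: 1
  O: 2
Molecular formula: C7H7ClO2.
  M = 7(12.0) + 7(1.007825) + 34.968853 + 2(15.994915)
    = 84.000000 + 7.054775 + 34.968853 + 31.989830 = 158.013458

158.0135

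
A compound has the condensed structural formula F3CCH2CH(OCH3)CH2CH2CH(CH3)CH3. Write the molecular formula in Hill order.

C9H17F3O

Element totals:
  C: 9
  H: 17
  F: 3
  O: 1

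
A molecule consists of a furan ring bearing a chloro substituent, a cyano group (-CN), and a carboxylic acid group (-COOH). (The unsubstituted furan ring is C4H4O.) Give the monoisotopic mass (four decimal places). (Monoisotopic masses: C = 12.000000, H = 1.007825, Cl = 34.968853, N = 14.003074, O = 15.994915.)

170.9723

Atom tally by fragment:
  furan ring core → C:4 H:4 O:1
  (− 3 ring H displaced by substituents)
  + Cl → Cl:1
  + CN → C:1 N:1
  + COOH → C:1 H:1 O:2
Element totals:
  C: 6
  H: 2
  Cl: 1
  N: 1
  O: 3
Molecular formula: C6H2ClNO3.
  M = 6(12.0) + 2(1.007825) + 34.968853 + 14.003074 + 3(15.994915)
    = 72.000000 + 2.015650 + 34.968853 + 14.003074 + 47.984745 = 170.972322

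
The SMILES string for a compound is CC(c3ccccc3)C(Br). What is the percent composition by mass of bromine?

40.13%

Atom tally by fragment:
  CH3 → C:1 H:3
  CH(C6H5) → C:7 H:6
  CH2Br → C:1 H:2 Br:1
Element totals:
  C: 9
  H: 11
  Br: 1
Molecular formula: C9H11Br.
Molar mass = 199.091 g/mol.
Mass from Br: 1 × 79.904 = 79.904 g/mol.
%Br = 79.904 / 199.091 × 100 = 40.13%.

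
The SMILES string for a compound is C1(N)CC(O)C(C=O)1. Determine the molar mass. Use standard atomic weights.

115.13 g/mol

Atom tally by fragment:
  cyclobutane ring core → C:4 H:8
  (− 3 ring H displaced by substituents)
  + NH2 → N:1 H:2
  + OH → O:1 H:1
  + CHO → C:1 H:1 O:1
Element totals:
  C: 5
  H: 9
  N: 1
  O: 2
Molecular formula: C5H9NO2.
  M = 5(12.011) + 9(1.008) + 14.007 + 2(15.999)
    = 60.055 + 9.072 + 14.007 + 31.998 = 115.132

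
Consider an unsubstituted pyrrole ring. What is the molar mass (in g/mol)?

Atom tally by fragment:
  pyrrole ring core → C:4 H:5 N:1
Element totals:
  C: 4
  H: 5
  N: 1
Molecular formula: C4H5N.
  M = 4(12.011) + 5(1.008) + 14.007
    = 48.044 + 5.040 + 14.007 = 67.091

67.09 g/mol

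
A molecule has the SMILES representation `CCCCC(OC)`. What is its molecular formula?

C6H14O

Atom tally by fragment:
  CH3 → C:1 H:3
  CH2 → C:1 H:2
  CH2 → C:1 H:2
  CH2 → C:1 H:2
  CH2OCH3 → C:2 H:5 O:1
Element totals:
  C: 6
  H: 14
  O: 1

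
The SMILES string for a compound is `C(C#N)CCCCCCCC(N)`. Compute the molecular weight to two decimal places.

Atom tally by fragment:
  NCCH2 → C:2 H:2 N:1
  CH2 → C:1 H:2
  CH2 → C:1 H:2
  CH2 → C:1 H:2
  CH2 → C:1 H:2
  CH2 → C:1 H:2
  CH2 → C:1 H:2
  CH2 → C:1 H:2
  CH2NH2 → C:1 H:4 N:1
Element totals:
  C: 10
  H: 20
  N: 2
Molecular formula: C10H20N2.
  M = 10(12.011) + 20(1.008) + 2(14.007)
    = 120.110 + 20.160 + 28.014 = 168.284

168.28 g/mol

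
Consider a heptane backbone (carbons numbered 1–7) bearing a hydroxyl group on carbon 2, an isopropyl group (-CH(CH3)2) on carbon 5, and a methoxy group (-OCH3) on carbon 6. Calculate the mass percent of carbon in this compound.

70.16%

Atom tally by fragment:
  CH3 → C:1 H:3
  CH(OH) → C:1 H:2 O:1
  CH2 → C:1 H:2
  CH2 → C:1 H:2
  CH(CH(CH3)2) → C:4 H:8
  CH(OCH3) → C:2 H:4 O:1
  CH3 → C:1 H:3
Element totals:
  C: 11
  H: 24
  O: 2
Molecular formula: C11H24O2.
Molar mass = 188.311 g/mol.
Mass from C: 11 × 12.011 = 132.121 g/mol.
%C = 132.121 / 188.311 × 100 = 70.16%.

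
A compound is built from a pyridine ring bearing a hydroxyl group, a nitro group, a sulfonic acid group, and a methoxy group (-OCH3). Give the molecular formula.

Atom tally by fragment:
  pyridine ring core → C:5 H:5 N:1
  (− 4 ring H displaced by substituents)
  + OH → O:1 H:1
  + NO2 → N:1 O:2
  + SO3H → S:1 O:3 H:1
  + OCH3 → C:1 H:3 O:1
Element totals:
  C: 6
  H: 6
  N: 2
  O: 7
  S: 1

C6H6N2O7S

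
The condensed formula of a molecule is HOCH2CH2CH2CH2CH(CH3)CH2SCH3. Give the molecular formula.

Element totals:
  C: 8
  H: 18
  O: 1
  S: 1

C8H18OS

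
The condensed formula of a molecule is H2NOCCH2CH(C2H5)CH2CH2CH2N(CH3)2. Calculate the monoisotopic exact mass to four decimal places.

186.1732

Atom tally by fragment:
  H2NOCCH2 → C:2 H:4 O:1 N:1
  CH(C2H5) → C:3 H:6
  CH2 → C:1 H:2
  CH2 → C:1 H:2
  CH2N(CH3)2 → C:3 H:8 N:1
Element totals:
  C: 10
  H: 22
  N: 2
  O: 1
Molecular formula: C10H22N2O.
  M = 10(12.0) + 22(1.007825) + 2(14.003074) + 15.994915
    = 120.000000 + 22.172150 + 28.006148 + 15.994915 = 186.173213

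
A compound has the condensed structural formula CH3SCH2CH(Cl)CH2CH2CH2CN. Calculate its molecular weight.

Atom tally by fragment:
  CH3SCH2 → C:2 H:5 S:1
  CH(Cl) → C:1 H:1 Cl:1
  CH2 → C:1 H:2
  CH2 → C:1 H:2
  CH2CN → C:2 H:2 N:1
Element totals:
  C: 7
  H: 12
  Cl: 1
  N: 1
  S: 1
Molecular formula: C7H12ClNS.
  M = 7(12.011) + 12(1.008) + 35.45 + 14.007 + 32.06
    = 84.077 + 12.096 + 35.450 + 14.007 + 32.060 = 177.690

177.69 g/mol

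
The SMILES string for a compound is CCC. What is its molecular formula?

C3H8

Atom tally by fragment:
  CH3 → C:1 H:3
  CH2 → C:1 H:2
  CH3 → C:1 H:3
Element totals:
  C: 3
  H: 8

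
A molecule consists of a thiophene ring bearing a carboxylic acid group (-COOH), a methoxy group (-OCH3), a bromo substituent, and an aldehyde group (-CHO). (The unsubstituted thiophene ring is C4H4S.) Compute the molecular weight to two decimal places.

Atom tally by fragment:
  thiophene ring core → C:4 H:4 S:1
  (− 4 ring H displaced by substituents)
  + COOH → C:1 H:1 O:2
  + OCH3 → C:1 H:3 O:1
  + Br → Br:1
  + CHO → C:1 H:1 O:1
Element totals:
  C: 7
  H: 5
  Br: 1
  O: 4
  S: 1
Molecular formula: C7H5BrO4S.
  M = 7(12.011) + 5(1.008) + 79.904 + 4(15.999) + 32.06
    = 84.077 + 5.040 + 79.904 + 63.996 + 32.060 = 265.077

265.08 g/mol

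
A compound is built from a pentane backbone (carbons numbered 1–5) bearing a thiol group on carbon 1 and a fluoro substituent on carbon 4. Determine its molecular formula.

C5H11FS

Atom tally by fragment:
  HSCH2 → C:1 H:3 S:1
  CH2 → C:1 H:2
  CH2 → C:1 H:2
  CH(F) → C:1 H:1 F:1
  CH3 → C:1 H:3
Element totals:
  C: 5
  H: 11
  F: 1
  S: 1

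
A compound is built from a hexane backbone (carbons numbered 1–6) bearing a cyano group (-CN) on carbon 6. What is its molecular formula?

C7H13N

Atom tally by fragment:
  CH3 → C:1 H:3
  CH2 → C:1 H:2
  CH2 → C:1 H:2
  CH2 → C:1 H:2
  CH2 → C:1 H:2
  CH2CN → C:2 H:2 N:1
Element totals:
  C: 7
  H: 13
  N: 1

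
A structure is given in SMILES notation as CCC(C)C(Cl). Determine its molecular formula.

C5H11Cl

Atom tally by fragment:
  CH3 → C:1 H:3
  CH2 → C:1 H:2
  CH(CH3) → C:2 H:4
  CH2Cl → C:1 H:2 Cl:1
Element totals:
  C: 5
  H: 11
  Cl: 1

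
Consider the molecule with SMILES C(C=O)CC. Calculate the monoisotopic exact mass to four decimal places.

Atom tally by fragment:
  OHCCH2 → C:2 H:3 O:1
  CH2 → C:1 H:2
  CH3 → C:1 H:3
Element totals:
  C: 4
  H: 8
  O: 1
Molecular formula: C4H8O.
  M = 4(12.0) + 8(1.007825) + 15.994915
    = 48.000000 + 8.062600 + 15.994915 = 72.057515

72.0575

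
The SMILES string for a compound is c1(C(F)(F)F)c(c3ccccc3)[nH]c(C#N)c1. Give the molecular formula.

C12H7F3N2

Atom tally by fragment:
  pyrrole ring core → C:4 H:5 N:1
  (− 3 ring H displaced by substituents)
  + CF3 → C:1 F:3
  + C6H5 → C:6 H:5
  + CN → C:1 N:1
Element totals:
  C: 12
  H: 7
  F: 3
  N: 2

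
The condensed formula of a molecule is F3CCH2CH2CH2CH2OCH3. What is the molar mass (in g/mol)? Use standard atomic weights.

156.15 g/mol

Atom tally by fragment:
  F3CCH2 → C:2 H:2 F:3
  CH2 → C:1 H:2
  CH2 → C:1 H:2
  CH2OCH3 → C:2 H:5 O:1
Element totals:
  C: 6
  H: 11
  F: 3
  O: 1
Molecular formula: C6H11F3O.
  M = 6(12.011) + 11(1.008) + 3(18.998) + 15.999
    = 72.066 + 11.088 + 56.994 + 15.999 = 156.147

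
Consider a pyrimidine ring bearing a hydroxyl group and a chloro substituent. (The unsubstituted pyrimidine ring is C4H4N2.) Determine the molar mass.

Atom tally by fragment:
  pyrimidine ring core → C:4 H:4 N:2
  (− 2 ring H displaced by substituents)
  + OH → O:1 H:1
  + Cl → Cl:1
Element totals:
  C: 4
  H: 3
  Cl: 1
  N: 2
  O: 1
Molecular formula: C4H3ClN2O.
  M = 4(12.011) + 3(1.008) + 35.45 + 2(14.007) + 15.999
    = 48.044 + 3.024 + 35.450 + 28.014 + 15.999 = 130.531

130.53 g/mol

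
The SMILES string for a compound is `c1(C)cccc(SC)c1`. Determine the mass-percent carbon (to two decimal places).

Atom tally by fragment:
  benzene ring core → C:6 H:6
  (− 2 ring H displaced by substituents)
  + CH3 → C:1 H:3
  + SCH3 → C:1 H:3 S:1
Element totals:
  C: 8
  H: 10
  S: 1
Molecular formula: C8H10S.
Molar mass = 138.228 g/mol.
Mass from C: 8 × 12.011 = 96.088 g/mol.
%C = 96.088 / 138.228 × 100 = 69.51%.

69.51%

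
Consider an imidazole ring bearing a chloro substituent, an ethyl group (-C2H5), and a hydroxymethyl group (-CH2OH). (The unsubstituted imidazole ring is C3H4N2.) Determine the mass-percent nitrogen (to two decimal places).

17.44%

Atom tally by fragment:
  imidazole ring core → C:3 H:4 N:2
  (− 3 ring H displaced by substituents)
  + Cl → Cl:1
  + C2H5 → C:2 H:5
  + CH2OH → C:1 H:3 O:1
Element totals:
  C: 6
  H: 9
  Cl: 1
  N: 2
  O: 1
Molecular formula: C6H9ClN2O.
Molar mass = 160.601 g/mol.
Mass from N: 2 × 14.007 = 28.014 g/mol.
%N = 28.014 / 160.601 × 100 = 17.44%.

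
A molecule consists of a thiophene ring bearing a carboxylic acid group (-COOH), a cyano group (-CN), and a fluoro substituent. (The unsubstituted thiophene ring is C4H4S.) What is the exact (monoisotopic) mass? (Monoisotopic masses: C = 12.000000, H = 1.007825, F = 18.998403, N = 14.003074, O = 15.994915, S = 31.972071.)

Atom tally by fragment:
  thiophene ring core → C:4 H:4 S:1
  (− 3 ring H displaced by substituents)
  + COOH → C:1 H:1 O:2
  + CN → C:1 N:1
  + F → F:1
Element totals:
  C: 6
  H: 2
  F: 1
  N: 1
  O: 2
  S: 1
Molecular formula: C6H2FNO2S.
  M = 6(12.0) + 2(1.007825) + 18.998403 + 14.003074 + 2(15.994915) + 31.972071
    = 72.000000 + 2.015650 + 18.998403 + 14.003074 + 31.989830 + 31.972071 = 170.979028

170.9790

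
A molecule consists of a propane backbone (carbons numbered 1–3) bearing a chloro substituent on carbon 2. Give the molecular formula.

C3H7Cl

Atom tally by fragment:
  CH3 → C:1 H:3
  CH(Cl) → C:1 H:1 Cl:1
  CH3 → C:1 H:3
Element totals:
  C: 3
  H: 7
  Cl: 1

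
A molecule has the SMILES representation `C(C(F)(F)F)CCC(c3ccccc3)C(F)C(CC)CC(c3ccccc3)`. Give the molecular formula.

C23H28F4

Atom tally by fragment:
  F3CCH2 → C:2 H:2 F:3
  CH2 → C:1 H:2
  CH2 → C:1 H:2
  CH(C6H5) → C:7 H:6
  CH(F) → C:1 H:1 F:1
  CH(C2H5) → C:3 H:6
  CH2 → C:1 H:2
  CH2C6H5 → C:7 H:7
Element totals:
  C: 23
  H: 28
  F: 4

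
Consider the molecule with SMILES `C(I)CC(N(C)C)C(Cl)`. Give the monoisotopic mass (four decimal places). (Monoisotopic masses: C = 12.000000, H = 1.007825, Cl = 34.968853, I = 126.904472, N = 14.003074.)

Atom tally by fragment:
  ICH2 → C:1 H:2 I:1
  CH2 → C:1 H:2
  CH(N(CH3)2) → C:3 H:7 N:1
  CH2Cl → C:1 H:2 Cl:1
Element totals:
  C: 6
  H: 13
  Cl: 1
  I: 1
  N: 1
Molecular formula: C6H13ClIN.
  M = 6(12.0) + 13(1.007825) + 34.968853 + 126.904472 + 14.003074
    = 72.000000 + 13.101725 + 34.968853 + 126.904472 + 14.003074 = 260.978124

260.9781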